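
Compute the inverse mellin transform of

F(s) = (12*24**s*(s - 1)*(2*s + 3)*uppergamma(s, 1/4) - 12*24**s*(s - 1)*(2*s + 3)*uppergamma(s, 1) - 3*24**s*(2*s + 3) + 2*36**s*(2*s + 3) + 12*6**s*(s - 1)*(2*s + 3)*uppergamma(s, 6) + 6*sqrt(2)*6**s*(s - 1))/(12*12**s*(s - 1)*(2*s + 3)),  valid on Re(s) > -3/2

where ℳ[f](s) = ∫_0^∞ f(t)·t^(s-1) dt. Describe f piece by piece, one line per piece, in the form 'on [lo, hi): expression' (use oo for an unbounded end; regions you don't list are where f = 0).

linearity at 1/2, 2, 3 turns ℳ[f](s) into 4 summed integrals
∫ t**(3/2)·t^(s-1) over [0, 1/2)
over [1/2, 2), the kernel integral of exp(-t/2) enters the sum
piece [2, 3): integrate 1/(2*t) against the kernel
over [3, ∞), the kernel integral of exp(-2*t) enters the sum

on [0, 1/2): t**(3/2)
on [1/2, 2): exp(-t/2)
on [2, 3): 1/(2*t)
on [3, oo): exp(-2*t)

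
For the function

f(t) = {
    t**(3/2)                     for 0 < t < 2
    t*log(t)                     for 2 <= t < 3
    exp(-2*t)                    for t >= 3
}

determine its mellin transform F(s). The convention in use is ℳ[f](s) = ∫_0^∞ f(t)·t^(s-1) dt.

integrate the 3 segments split at 2, 3, then add the results
between 0 and 2 the integrand is t**(3/2)·t^(s-1)
on [2, 3): add ∫ t*log(t)·t^(s-1) dt
over [3, ∞), the kernel integral of exp(-2*t) enters the sum

(-12**s*s*(2*s + 3)*log(4) - 12**s*(2*s + 3)*log(4) + 12**s*(4*s + 6) + 12**s*sqrt(2)*(4*s**2 + 8*s + 4) + 3*18**s*s*(2*s + 3)*log(3) + 18**s*(-6*s - 9) + 3*18**s*(2*s + 3)*log(3) + 3**s*(2*s + 3)*(s**2 + 2*s + 1)*uppergamma(s, 6))/(6**s*(2*s + 3)*(s**2 + 2*s + 1))
  Re(s) > -3/2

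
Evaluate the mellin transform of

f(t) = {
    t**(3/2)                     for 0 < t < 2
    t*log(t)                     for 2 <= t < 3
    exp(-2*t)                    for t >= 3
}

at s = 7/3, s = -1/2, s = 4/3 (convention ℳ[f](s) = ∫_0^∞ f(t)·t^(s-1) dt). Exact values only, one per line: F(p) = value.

integrate the 3 segments split at 2, 3, then add the results
∫ over [0, 2) of t**(3/2)·t^(s-1) joins the sum
[2, 3) adds the kernel integral of t*log(t)
over [3, ∞), the kernel integral of exp(-2*t) enters the sum

F(7/3) = -243*3**(1/3)/100 - 12*2**(1/3)*log(2)/5 + 2**(2/3)*uppergamma(7/3, 6)/8 + 18*2**(1/3)/25 + 48*2**(5/6)/23 + 81*3**(1/3)*log(3)/10
F(-1/2) = -4*sqrt(3) - 2*sqrt(2)*sqrt(pi)*erfc(sqrt(6)) + 2*sqrt(3)*exp(-6)/3 + sqrt(6)*log(3**(3*sqrt(2))/2**(2*sqrt(3)))/3 + 2 + 4*sqrt(2)
F(4/3) = -81*3**(1/3)/49 - 12*2**(1/3)*log(2)/7 + 2**(2/3)*uppergamma(4/3, 6)/4 + 36*2**(1/3)/49 + 24*2**(5/6)/17 + 27*3**(1/3)*log(3)/7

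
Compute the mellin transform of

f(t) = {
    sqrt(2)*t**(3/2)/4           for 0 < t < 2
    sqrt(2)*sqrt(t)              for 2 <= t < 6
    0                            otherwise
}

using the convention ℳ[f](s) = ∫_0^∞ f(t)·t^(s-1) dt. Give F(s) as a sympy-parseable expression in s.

invert the common scale on t to get t**(3/2) on [0, 1); 2*sqrt(t) on [1, 3)
breakpoints 2: one integral from each of the 2 segments
on [0, 2) integrate f = sqrt(2)*t**(3/2)/4 against the kernel
between 2 and 6 the integrand is sqrt(2)*sqrt(t)·t^(s-1)

2**s*(4*sqrt(3)*3**s*(2*s + 3) - 4*s - 10)/((2*s + 1)*(2*s + 3))
  Re(s) > -3/2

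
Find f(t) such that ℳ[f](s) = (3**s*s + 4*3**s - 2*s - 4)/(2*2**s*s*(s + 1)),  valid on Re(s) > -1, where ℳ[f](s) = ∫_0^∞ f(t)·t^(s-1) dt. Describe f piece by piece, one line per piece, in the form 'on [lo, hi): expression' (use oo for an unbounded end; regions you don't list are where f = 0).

slice at 1/2, transform all 2 pieces, and sum them
over [0, 1/2), the kernel integral of t enters the sum
[1/2, 3/2) adds the kernel integral of (2 - t)

on [0, 1/2): t
on [1/2, 3/2): 2 - t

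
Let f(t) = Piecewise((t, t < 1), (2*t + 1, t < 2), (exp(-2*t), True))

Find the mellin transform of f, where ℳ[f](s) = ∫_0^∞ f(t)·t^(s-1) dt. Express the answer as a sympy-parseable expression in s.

integrate the 3 segments split at 1, 2, then add the results
the [0, 1) slice contributes ∫ t·t^(s-1) dt
between 1 and 2 the integrand is (2*t + 1)·t^(s-1)
on [2, ∞) integrate f = exp(-2*t) against the kernel

(2**s*s*(s + 1)*uppergamma(s, 4) - 2*4**s*s - 4**s + 5*8**s*s + 8**s)/(4**s*s*(s + 1))
  Re(s) > -1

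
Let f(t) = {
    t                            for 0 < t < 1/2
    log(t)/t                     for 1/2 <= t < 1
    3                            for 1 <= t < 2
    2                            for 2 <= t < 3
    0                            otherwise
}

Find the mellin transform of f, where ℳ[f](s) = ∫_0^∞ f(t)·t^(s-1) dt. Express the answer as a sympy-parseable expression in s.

(2*2**(2*s)*(s + 1)*(s**2 - 2*s + 1) - 2*2**s*s*(s + 1) - 6*2**s*(s + 1)*(s**2 - 2*s + 1) + 4*6**s*(s + 1)*(s**2 - 2*s + 1) + 4*s**2*(s + 1)*log(2) - 4*s*(s + 1)*log(2) + 4*s*(s + 1) + s*(s**2 - 2*s + 1))/(2*2**s*s*(s + 1)*(s**2 - 2*s + 1))
  Re(s) > -1

f breaks at 1/2, 1, 2 into 4 integrals to sum
the [0, 1/2) slice contributes ∫ t·t^(s-1) dt
[1/2, 1) adds the kernel integral of log(t)/t
segment [1, 2) carries 3; integrate it
[2, 3) adds the kernel integral of 2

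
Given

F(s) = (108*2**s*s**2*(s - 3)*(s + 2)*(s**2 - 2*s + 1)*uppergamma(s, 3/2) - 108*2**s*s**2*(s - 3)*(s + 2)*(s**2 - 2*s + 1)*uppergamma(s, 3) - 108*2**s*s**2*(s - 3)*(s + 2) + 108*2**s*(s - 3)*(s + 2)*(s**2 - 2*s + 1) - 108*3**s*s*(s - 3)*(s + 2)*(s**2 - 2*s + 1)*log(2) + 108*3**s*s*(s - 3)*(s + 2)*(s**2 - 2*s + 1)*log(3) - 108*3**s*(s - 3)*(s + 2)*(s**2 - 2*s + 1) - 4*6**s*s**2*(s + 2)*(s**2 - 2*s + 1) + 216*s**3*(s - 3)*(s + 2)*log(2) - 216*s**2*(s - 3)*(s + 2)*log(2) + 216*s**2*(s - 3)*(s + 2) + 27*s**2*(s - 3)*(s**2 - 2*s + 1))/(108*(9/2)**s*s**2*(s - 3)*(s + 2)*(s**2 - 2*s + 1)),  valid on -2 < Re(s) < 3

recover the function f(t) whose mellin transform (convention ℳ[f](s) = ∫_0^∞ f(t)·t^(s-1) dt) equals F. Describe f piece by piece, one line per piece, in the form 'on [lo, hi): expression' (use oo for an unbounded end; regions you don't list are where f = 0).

on [0, 2/9): 81*t**2/16
on [2/9, 4/9): 4*log(9*t/4)/(9*t)
on [4/9, 2/3): log(9*t/4)
on [2/3, 4/3): exp(-9*t/4)
on [4/3, oo): 64/(729*t**3)

back out the common scale on t: 9*t**2/4 on [0, 1/3); 2*log(3*t/2)/(3*t) on [1/3, 2/3); log(3*t/2) on [2/3, 1); …
strip the common scale on t: t**2 on [0, 1/2); log(t)/t on [1/2, 1); log(t) on [1, 3/2); …
breakpoints 2/9, 4/9, 2/3, 4/3: one integral from each of the 5 segments
segment [0, 2/9) carries 81*t**2/16; integrate it
∫ 4*log(9*t/4)/(9*t)·t^(s-1) over [2/9, 4/9)
on [4/9, 2/3): add ∫ log(9*t/4)·t^(s-1) dt
between 2/3 and 4/3 the integrand is exp(-9*t/4)·t^(s-1)
the [4/3, ∞) slice contributes ∫ 64/(729*t**3)·t^(s-1) dt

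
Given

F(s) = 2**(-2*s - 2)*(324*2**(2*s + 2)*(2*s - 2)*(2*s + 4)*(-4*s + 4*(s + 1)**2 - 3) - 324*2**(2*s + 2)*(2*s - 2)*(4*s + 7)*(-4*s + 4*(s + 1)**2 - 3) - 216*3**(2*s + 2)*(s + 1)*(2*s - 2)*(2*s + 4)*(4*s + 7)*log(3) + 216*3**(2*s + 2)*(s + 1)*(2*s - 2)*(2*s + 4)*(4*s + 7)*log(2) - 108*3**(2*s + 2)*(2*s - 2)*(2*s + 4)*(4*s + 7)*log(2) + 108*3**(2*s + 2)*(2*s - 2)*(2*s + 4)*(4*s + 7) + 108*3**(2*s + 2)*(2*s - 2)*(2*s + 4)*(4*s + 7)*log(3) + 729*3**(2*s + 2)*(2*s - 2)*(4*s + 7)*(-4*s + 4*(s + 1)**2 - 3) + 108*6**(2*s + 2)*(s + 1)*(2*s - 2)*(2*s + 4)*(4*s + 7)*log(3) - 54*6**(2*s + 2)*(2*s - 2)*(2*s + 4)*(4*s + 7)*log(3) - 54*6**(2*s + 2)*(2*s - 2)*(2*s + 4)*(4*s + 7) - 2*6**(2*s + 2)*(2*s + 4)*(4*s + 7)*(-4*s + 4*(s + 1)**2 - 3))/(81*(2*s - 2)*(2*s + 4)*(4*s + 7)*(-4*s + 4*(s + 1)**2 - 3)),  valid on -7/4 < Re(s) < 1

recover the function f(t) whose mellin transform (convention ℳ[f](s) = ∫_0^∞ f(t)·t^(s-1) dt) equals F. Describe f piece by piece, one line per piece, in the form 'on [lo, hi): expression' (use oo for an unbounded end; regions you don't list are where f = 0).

on [0, 1): t**(7/4)
on [1, 9/4): 2*t**2
on [9/4, 9): sqrt(t)*log(sqrt(t))
on [9, oo): 1/t

remove the shared t-power first: t**(3/4) on [0, 1); 2*t on [1, 9/4); log(sqrt(t))/sqrt(t) on [9/4, 9); …
remove the power substitution first: t**(3/2) on [0, 1); 2*t**2 on [1, 3/2); log(t)/t on [3/2, 3); …
the 4 pieces separated at 1, 9/4, 9 each add one integral
[0, 1) adds the kernel integral of t**(7/4)
on [1, 9/4) integrate f = 2*t**2 against the kernel
∫ over [9/4, 9) of sqrt(t)*log(sqrt(t))·t^(s-1) joins the sum
segment 9 to ∞ holds 1/t; add its integral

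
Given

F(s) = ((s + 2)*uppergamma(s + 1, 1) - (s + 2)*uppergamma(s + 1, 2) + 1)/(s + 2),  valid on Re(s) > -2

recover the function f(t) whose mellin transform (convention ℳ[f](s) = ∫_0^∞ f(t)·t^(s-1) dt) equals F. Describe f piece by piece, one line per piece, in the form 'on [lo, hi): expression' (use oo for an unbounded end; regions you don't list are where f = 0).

peel off the shared t-power: 1 on [0, 1); exp(-t)/t on [1, 2)
peel off the shared t-power: t on [0, 1); exp(-t) on [1, 2)
integrate the 2 segments split at 1, then add the results
over [0, 1), the kernel integral of t**2 enters the sum
∫ over [1, 2) of t*exp(-t)·t^(s-1) joins the sum

on [0, 1): t**2
on [1, 2): t*exp(-t)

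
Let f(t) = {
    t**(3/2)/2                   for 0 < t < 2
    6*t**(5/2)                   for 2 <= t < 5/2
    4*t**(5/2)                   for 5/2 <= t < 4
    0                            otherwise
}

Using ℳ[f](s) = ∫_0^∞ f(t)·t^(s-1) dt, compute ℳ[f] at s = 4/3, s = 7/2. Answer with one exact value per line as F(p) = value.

slice at 2, 5/2, transform all 3 pieces, and sum them
piece [0, 2): integrate t**(3/2)/2 against the kernel
segment 2 to 5/2 holds 6*t**(5/2); add its integral
[5/2, 4) adds the kernel integral of 4*t**(5/2)

F(4/3) = -4620*2**(5/6)/391 + 375*2**(1/6)*5**(5/6)/92 + 3072*2**(2/3)/23
F(7/2) = 880399/320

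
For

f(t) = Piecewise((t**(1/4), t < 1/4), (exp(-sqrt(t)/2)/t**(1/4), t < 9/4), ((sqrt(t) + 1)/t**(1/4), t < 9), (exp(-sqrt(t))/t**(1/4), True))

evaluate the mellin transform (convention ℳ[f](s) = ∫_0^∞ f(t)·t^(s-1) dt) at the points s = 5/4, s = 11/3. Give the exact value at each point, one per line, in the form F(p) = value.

back out the power substitution: sqrt(t) on [0, 1/2); exp(-t/2)/sqrt(t) on [1/2, 3/2); (t + 1)/sqrt(t) on [3/2, 3); …
back out the shared t-power: 1 on [0, 1/2); exp(-t/2)/t on [1/2, 3/2); (t + 1)/t on [3/2, 3); …
remove the shared t-power first: t on [0, 1/2); exp(-t/2) on [1/2, 3/2); t + 1 on [3/2, 3); …
summing 4 kernel integrals split by 1/4, 9/4, 9 yields ℳ[f](s)
the [0, 1/4) slice contributes ∫ t**(1/4)·t^(s-1) dt
piece [1/4, 9/4): integrate exp(-sqrt(t)/2)/t**(1/4) against the kernel
∫ over [9/4, 9) of (sqrt(t) + 1)/t**(1/4)·t^(s-1) joins the sum
[9, ∞) adds the kernel integral of exp(-sqrt(t))/t**(1/4)

F(5/4) = -14*exp(-3/4) + 8*exp(-3) + 10*exp(-1/4) + 271/12
F(11/3) = 2**(1/6)*(-15785984*2**(2/3)*uppergamma(41/6, 3/4) - 474579*3**(5/6) + 123 + 123328*2**(5/6)*uppergamma(41/6, 3) + 47589120*6**(5/6) + 15785984*2**(2/3)*uppergamma(41/6, 1/4))/123328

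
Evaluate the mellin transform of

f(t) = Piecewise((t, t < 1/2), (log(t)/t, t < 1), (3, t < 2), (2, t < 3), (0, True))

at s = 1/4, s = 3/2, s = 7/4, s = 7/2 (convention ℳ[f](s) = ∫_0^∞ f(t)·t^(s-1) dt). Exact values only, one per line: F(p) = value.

f breaks at 1/2, 1, 2 into 4 integrals to sum
between 0 and 1/2 the integrand is t·t^(s-1)
the [1/2, 1) slice contributes ∫ log(t)/t·t^(s-1) dt
∫ 3·t^(s-1) over [1, 2)
[2, 3) adds the kernel integral of 2

F(1/4) = 2**(3/4)*(-310*2**(1/4) - 60*log(2) + 89 + 90*sqrt(2) + 180*6**(1/4))/45
F(3/2) = -6 + sqrt(2)*log(2) + 203*sqrt(2)/60 + 4*sqrt(3)
F(7/4) = 2**(1/4)*(-2420*2**(3/4) + 924*log(2) + 1295 + 1584*sqrt(2) + 2376*6**(3/4))/1386
F(7/2) = sqrt(2)*(-12816*sqrt(2) + 1260*log(2) + 58279 + 194400*sqrt(6))/25200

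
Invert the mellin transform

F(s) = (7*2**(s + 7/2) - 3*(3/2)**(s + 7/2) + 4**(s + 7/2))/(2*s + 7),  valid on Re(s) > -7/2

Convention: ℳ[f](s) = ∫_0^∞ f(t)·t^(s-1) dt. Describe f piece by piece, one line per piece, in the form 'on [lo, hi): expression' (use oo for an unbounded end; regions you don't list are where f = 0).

linearity at 3/2, 2 turns ℳ[f](s) into 3 summed integrals
on [0, 3/2) integrate f = 5*t**(7/2)/2 against the kernel
on [3/2, 2) integrate f = 4*t**(7/2) against the kernel
on [2, 4): add ∫ t**(7/2)/2·t^(s-1) dt

on [0, 3/2): 5*t**(7/2)/2
on [3/2, 2): 4*t**(7/2)
on [2, 4): t**(7/2)/2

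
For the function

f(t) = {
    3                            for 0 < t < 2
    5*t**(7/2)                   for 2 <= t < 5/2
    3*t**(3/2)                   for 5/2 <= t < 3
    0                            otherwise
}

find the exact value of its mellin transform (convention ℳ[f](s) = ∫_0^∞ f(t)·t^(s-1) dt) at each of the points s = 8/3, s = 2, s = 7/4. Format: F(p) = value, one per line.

linearity at 2, 5/2 turns ℳ[f](s) into 3 summed integrals
[0, 2) adds the kernel integral of 3
on [2, 5/2): add ∫ 5*t**(7/2)·t^(s-1) dt
for t in [5/2, 3): the term is ∫ 3*t**(3/2)·t^(s-1)

F(8/3) = -1920*2**(1/6)/37 + 9*2**(2/3)/2 + 1458*3**(1/6)/25 + 201075*2**(5/6)*5**(1/6)/2368
F(2) = -320*sqrt(2)/11 + 6 + 162*sqrt(3)/7 + 92875*sqrt(10)/2464
F(7/4) = -640*2**(1/4)/21 + 24*2**(3/4)/7 + 324*3**(1/4)/13 + 171625*2**(3/4)*5**(1/4)/4368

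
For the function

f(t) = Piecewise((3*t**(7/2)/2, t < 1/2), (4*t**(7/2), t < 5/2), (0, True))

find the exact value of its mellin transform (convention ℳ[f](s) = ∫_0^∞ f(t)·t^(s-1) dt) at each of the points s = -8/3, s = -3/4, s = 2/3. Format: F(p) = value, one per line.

decompose at 1/2; ℳ[f](s) sums the 2 pieces' integrals
piece [0, 1/2): integrate 3*t**(7/2)/2 against the kernel
between 1/2 and 5/2 the integrand is 4*t**(7/2)·t^(s-1)

F(-8/3) = 3*2**(1/6)*(-5 + 8*5**(5/6))/10
F(-3/4) = 5*2**(1/4)*(-1 + 40*5**(3/4))/44
F(2/3) = 3*2**(5/6)*(-1 + 1000*5**(1/6))/160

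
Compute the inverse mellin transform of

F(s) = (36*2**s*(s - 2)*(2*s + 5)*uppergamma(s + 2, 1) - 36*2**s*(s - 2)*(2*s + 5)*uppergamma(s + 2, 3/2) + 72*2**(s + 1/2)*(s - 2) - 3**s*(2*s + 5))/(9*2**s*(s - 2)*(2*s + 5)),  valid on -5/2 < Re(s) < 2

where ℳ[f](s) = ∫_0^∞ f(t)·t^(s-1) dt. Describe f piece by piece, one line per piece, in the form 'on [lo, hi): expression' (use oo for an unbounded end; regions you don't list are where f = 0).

back out the common scale on t: t**(5/2) on [0, 2); t**2*exp(-t/2) on [2, 3); t**(-2) on [3, ∞)
undo the shared t-power: t**(3/2) on [0, 2); t*exp(-t/2) on [2, 3); t**(-3) on [3, ∞)
undo the shared t-power: sqrt(t) on [0, 2); exp(-t/2) on [2, 3); t**(-4) on [3, ∞)
breakpoints 1, 3/2: one integral from each of the 3 segments
segment [0, 1) carries 4*sqrt(2)*t**(5/2); integrate it
segment 1 to 3/2 holds 4*t**2*exp(-t); add its integral
between 3/2 and ∞ the integrand is 1/(4*t**2)·t^(s-1)

on [0, 1): 4*sqrt(2)*t**(5/2)
on [1, 3/2): 4*t**2*exp(-t)
on [3/2, oo): 1/(4*t**2)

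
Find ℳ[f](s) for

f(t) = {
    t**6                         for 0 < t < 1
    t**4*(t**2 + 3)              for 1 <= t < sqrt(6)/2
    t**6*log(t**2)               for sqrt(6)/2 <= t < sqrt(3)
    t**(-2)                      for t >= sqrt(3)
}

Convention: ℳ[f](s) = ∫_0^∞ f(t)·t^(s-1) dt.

remove the power substitution first: t**3 on [0, 1); t**2*(t + 3) on [1, 3/2); t**3*log(t) on [3/2, 3); …
strip the shared t-power: t on [0, 1); t + 3 on [1, 3/2); t*log(t) on [3/2, 3); …
summing 4 kernel integrals split by 1, sqrt(6)/2, sqrt(3) yields ℳ[f](s)
over [0, 1), the kernel integral of t**6 enters the sum
∫ t**4*(t**2 + 3)·t^(s-1) over [1, sqrt(6)/2)
piece [sqrt(6)/2, sqrt(3)): integrate t**6*log(t**2) against the kernel
the [sqrt(3), ∞) slice contributes ∫ t**(-2)·t^(s-1) dt

2**(-s/2 - 2)*(-162*2**(s/2 + 2)*(s/2 - 1)*(s/2 + 2)*(s + (s/2 + 2)**2 + 5) - 162*2**(s/2 + 2)*(s/2 - 1)*(s + (s/2 + 2)**2 + 5) - 81*3**(s/2 + 2)*(s/2 - 1)*(s/2 + 2)**2*(s/2 + 3)*log(3) + 81*3**(s/2 + 2)*(s/2 - 1)*(s/2 + 2)**2*(s/2 + 3)*log(2) - 81*3**(s/2 + 2)*(s/2 - 1)*(s/2 + 2)*(s/2 + 3)*log(3) + 81*3**(s/2 + 2)*(s/2 - 1)*(s/2 + 2)*(s/2 + 3)*log(2) + 81*3**(s/2 + 2)*(s/2 - 1)*(s/2 + 2)*(s/2 + 3) + 243*3**(s/2 + 2)*(s/2 - 1)*(s/2 + 2)*(s + (s/2 + 2)**2 + 5) + 162*3**(s/2 + 2)*(s/2 - 1)*(s + (s/2 + 2)**2 + 5) + 162*6**(s/2 + 2)*(s/2 - 1)*(s/2 + 2)**2*(s/2 + 3)*log(3) - 162*6**(s/2 + 2)*(s/2 - 1)*(s/2 + 2)*(s/2 + 3) + 162*6**(s/2 + 2)*(s/2 - 1)*(s/2 + 2)*(s/2 + 3)*log(3) - 2*6**(s/2 + 2)*(s/2 + 2)*(s/2 + 3)*(s + (s/2 + 2)**2 + 5))/(108*(s/2 - 1)*(s/2 + 2)*(s/2 + 3)*(s + (s/2 + 2)**2 + 5))
  -6 < Re(s) < 2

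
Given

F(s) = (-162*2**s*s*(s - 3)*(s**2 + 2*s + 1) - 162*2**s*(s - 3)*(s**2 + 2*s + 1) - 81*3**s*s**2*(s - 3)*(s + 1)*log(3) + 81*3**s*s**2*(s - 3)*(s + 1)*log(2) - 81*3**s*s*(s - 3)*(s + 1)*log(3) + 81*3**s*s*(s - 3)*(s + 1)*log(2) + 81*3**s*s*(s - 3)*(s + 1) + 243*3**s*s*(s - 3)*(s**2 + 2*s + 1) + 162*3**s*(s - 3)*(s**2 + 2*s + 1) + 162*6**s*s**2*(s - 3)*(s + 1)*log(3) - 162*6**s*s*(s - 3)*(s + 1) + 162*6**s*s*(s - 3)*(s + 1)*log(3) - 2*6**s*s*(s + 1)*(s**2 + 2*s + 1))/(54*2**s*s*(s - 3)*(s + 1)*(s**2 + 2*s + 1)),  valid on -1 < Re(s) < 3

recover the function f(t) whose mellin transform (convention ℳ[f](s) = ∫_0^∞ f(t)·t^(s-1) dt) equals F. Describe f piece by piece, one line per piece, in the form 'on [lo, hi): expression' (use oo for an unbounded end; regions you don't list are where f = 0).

along the cuts 1, 3/2, 3, ℳ[f](s) splits into 4 integrals
over [0, 1), the kernel integral of t enters the sum
over [1, 3/2), the kernel integral of (t + 3) enters the sum
for t in [3/2, 3): the term is ∫ t*log(t)·t^(s-1)
∫ t**(-3)·t^(s-1) over [3, ∞)

on [0, 1): t
on [1, 3/2): t + 3
on [3/2, 3): t*log(t)
on [3, oo): t**(-3)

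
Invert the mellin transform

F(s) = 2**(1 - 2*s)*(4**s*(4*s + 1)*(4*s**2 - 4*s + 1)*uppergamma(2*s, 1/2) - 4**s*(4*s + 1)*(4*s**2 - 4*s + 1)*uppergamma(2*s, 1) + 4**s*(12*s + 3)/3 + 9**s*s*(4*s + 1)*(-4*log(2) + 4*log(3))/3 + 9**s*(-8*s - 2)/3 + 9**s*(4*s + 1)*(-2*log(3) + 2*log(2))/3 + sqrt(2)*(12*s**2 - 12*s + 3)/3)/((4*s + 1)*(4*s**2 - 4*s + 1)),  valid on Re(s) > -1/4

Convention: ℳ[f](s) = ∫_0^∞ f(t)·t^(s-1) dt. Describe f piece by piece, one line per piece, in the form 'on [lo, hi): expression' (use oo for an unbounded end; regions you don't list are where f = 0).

on [0, 1/4): t**(1/4)
on [1/4, 1): exp(-sqrt(t))
on [1, 9/4): log(sqrt(t))/sqrt(t)

the power substitution comes off first: sqrt(t) on [0, 1/2); exp(-t) on [1/2, 1); log(t)/t on [1, 3/2)
integrate the 3 segments split at 1/4, 1, then add the results
between 0 and 1/4 the integrand is t**(1/4)·t^(s-1)
[1/4, 1) adds the kernel integral of exp(-sqrt(t))
for t in [1, 9/4): the term is ∫ log(sqrt(t))/sqrt(t)·t^(s-1)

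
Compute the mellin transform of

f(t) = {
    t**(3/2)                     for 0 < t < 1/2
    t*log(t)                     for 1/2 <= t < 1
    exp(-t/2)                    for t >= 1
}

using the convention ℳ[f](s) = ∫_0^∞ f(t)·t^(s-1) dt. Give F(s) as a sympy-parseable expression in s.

cuts at 1/2, 1: linearity sums the 3 kernel integrals
∫ over [0, 1/2) of t**(3/2)·t^(s-1) joins the sum
segment 1/2 to 1 holds t*log(t); add its integral
segment [1, ∞) carries exp(-t/2); integrate it

(2*2**(2*s)*(2*s + 3)*(s**2 + 2*s + 1)*uppergamma(s, 1/2) - 2*2**s*(2*s + 3) + s*(2*s + 3)*log(2) + 2*s + (2*s + 3)*log(2) + sqrt(2)*(s**2 + 2*s + 1) + 3)/(2*2**s*(2*s + 3)*(s**2 + 2*s + 1))
  Re(s) > -3/2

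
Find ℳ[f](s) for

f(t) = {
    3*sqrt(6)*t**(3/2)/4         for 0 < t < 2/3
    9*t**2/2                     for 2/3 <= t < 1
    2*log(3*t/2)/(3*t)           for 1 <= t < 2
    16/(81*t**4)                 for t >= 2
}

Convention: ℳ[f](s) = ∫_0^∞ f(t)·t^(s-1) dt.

invert the common scale on t to get t**(3/2) on [0, 1); 2*t**2 on [1, 3/2); log(t)/t on [3/2, 3); …
integrate the 4 segments split at 2/3, 1, 2, then add the results
the [0, 2/3) slice contributes ∫ 3*sqrt(6)*t**(3/2)/4·t^(s-1) dt
over [2/3, 1), the kernel integral of 9*t**2/2 enters the sum
piece [1, 2): integrate 2*log(3*t/2)/(3*t) against the kernel
∫ 16/(81*t**4)·t^(s-1) over [2, ∞)

(324*2**s*(s - 4)*(s + 2)*(s**2 - 2*s + 1) - 324*2**s*(s - 4)*(2*s + 3)*(s**2 - 2*s + 1) - 108*3**s*s*(s - 4)*(s + 2)*(2*s + 3)*log(3) + 108*3**s*s*(s - 4)*(s + 2)*(2*s + 3)*log(2) - 108*3**s*(s - 4)*(s + 2)*(2*s + 3)*log(2) + 108*3**s*(s - 4)*(s + 2)*(2*s + 3) + 108*3**s*(s - 4)*(s + 2)*(2*s + 3)*log(3) + 729*3**s*(s - 4)*(2*s + 3)*(s**2 - 2*s + 1) + 54*6**s*s*(s - 4)*(s + 2)*(2*s + 3)*log(3) - 54*6**s*(s - 4)*(s + 2)*(2*s + 3)*log(3) - 54*6**s*(s - 4)*(s + 2)*(2*s + 3) - 2*6**s*(s + 2)*(2*s + 3)*(s**2 - 2*s + 1))/(162*3**s*(s - 4)*(s + 2)*(2*s + 3)*(s**2 - 2*s + 1))
  -3/2 < Re(s) < 4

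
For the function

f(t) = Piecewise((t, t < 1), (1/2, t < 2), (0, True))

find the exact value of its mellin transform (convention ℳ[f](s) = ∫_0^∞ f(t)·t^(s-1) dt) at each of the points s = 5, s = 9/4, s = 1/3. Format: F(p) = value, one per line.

F(5) = 49/15
F(9/4) = 10/117 + 8*2**(1/4)/9
F(1/3) = -3/4 + 3*2**(1/3)/2

split f at 1: ℳ[f](s) collects 2 kernel integrals
∫ t·t^(s-1) over [0, 1)
[1, 2) adds the kernel integral of 1/2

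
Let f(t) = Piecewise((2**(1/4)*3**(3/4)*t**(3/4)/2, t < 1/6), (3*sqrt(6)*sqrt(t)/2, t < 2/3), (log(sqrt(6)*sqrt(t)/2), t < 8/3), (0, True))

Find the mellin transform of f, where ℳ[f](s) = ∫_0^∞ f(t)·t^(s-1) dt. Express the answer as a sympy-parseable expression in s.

(16**s*s*(2*s + 1)*(4*s + 3)*log(4)/2 - 16**s*(2*s + 1)*(4*s + 3)/2 + 6*2**(2*s)*s**2*(4*s + 3) + 4**s*(2*s + 1)*(4*s + 3)/2 + sqrt(2)*s**2*(2*s + 1) - 3*s**2*(4*s + 3))/(6**s*s**2*(2*s + 1)*(4*s + 3))
  Re(s) > -3/4

remove the common scale on t first: t**(3/4) on [0, 1/4); 3*sqrt(t) on [1/4, 1); log(sqrt(t)) on [1, 4)
remove the power substitution first: t**(3/2) on [0, 1/2); 3*t on [1/2, 1); log(t) on [1, 2)
breakpoints 1/6, 2/3: one integral from each of the 3 segments
between 0 and 1/6 the integrand is 2**(1/4)*3**(3/4)*t**(3/4)/2·t^(s-1)
on [1/6, 2/3) integrate f = 3*sqrt(6)*sqrt(t)/2 against the kernel
for t in [2/3, 8/3): the term is ∫ log(sqrt(6)*sqrt(t)/2)·t^(s-1)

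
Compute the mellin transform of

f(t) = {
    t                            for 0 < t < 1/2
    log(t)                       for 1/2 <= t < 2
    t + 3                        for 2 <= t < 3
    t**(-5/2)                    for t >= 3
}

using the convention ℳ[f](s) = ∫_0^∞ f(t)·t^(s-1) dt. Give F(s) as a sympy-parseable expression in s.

integrate the 4 segments split at 1/2, 2, 3, then add the results
on [0, 1/2): add ∫ t·t^(s-1) dt
segment 1/2 to 2 holds log(t); add its integral
for t in [2, 3): the term is ∫ (t + 3)·t^(s-1)
on [3, ∞): add ∫ t**(-5/2)·t^(s-1) dt

(-270*2**(2*s)*s**2*(2*s - 5) + 54*2**(2*s)*s*(s + 1)*(2*s - 5)*log(2) - 162*2**(2*s)*s*(2*s - 5) - 54*2**(2*s)*(s + 1)*(2*s - 5) - 4*sqrt(3)*6**s*s**2*(s + 1) + 324*6**s*s**2*(2*s - 5) + 162*6**s*s*(2*s - 5) + 27*s**2*(2*s - 5) + 54*s*(s + 1)*(2*s - 5)*log(2) + (2*s - 5)*(54*s + 54))/(54*2**s*s**2*(s + 1)*(2*s - 5))
  -1 < Re(s) < 5/2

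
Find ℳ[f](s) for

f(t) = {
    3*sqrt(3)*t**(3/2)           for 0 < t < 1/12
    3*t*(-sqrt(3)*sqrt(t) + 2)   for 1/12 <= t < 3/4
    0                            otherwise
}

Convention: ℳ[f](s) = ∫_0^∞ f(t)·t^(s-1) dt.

peel off the common scale on t: t**(3/2) on [0, 1/4); t*(2 - sqrt(t)) on [1/4, 9/4)
reversing the power substitution: t**3 on [0, 1/2); t**2*(2 - t) on [1/2, 3/2)
remove the shared t-power first: t on [0, 1/2); 2 - t on [1/2, 3/2)
cuts at 1/12: linearity sums the 2 kernel integrals
between 0 and 1/12 the integrand is 3*sqrt(3)*t**(3/2)·t^(s-1)
on [1/12, 3/4) integrate f = 3*t*(-sqrt(3)*sqrt(t) + 2) against the kernel

(3**(2*s + 2)*(s + 1)/4 + 3**(2*s + 2)/2 - s/2 - 1)/(12**s*(s + 1)*(2*s + 3))
  Re(s) > -3/2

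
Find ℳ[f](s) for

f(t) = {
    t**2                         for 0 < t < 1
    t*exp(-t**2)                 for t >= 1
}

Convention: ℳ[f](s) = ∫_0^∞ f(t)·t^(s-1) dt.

((s + 2)*uppergamma(s/2 + 1/2, 1)/2 + 1)/(s + 2)
  Re(s) > -2

back out the power substitution: t on [0, 1); sqrt(t)*exp(-t) on [1, ∞)
back out the shared t-power: sqrt(t) on [0, 1); exp(-t) on [1, ∞)
decompose at 1; ℳ[f](s) sums the 2 pieces' integrals
∫ over [0, 1) of t**2·t^(s-1) joins the sum
∫ over [1, ∞) of t*exp(-t**2)·t^(s-1) joins the sum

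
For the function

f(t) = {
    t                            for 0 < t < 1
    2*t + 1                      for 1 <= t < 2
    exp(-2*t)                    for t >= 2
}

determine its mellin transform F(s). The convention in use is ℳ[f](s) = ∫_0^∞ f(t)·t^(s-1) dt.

split f at 1, 2: ℳ[f](s) collects 3 kernel integrals
for t in [0, 1): the term is ∫ t·t^(s-1)
between 1 and 2 the integrand is (2*t + 1)·t^(s-1)
∫ exp(-2*t)·t^(s-1) over [2, ∞)

(2**s*s*(s + 1)*uppergamma(s, 4) - 2*4**s*s - 4**s + 5*8**s*s + 8**s)/(4**s*s*(s + 1))
  Re(s) > -1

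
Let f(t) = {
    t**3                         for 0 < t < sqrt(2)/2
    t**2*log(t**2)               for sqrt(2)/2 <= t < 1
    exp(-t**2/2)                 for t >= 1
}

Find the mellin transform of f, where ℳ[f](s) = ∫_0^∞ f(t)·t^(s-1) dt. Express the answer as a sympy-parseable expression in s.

undo the power substitution: t**(3/2) on [0, 1/2); t*log(t) on [1/2, 1); exp(-t/2) on [1, ∞)
integrate the 3 segments split at sqrt(2)/2, 1, then add the results
segment [0, sqrt(2)/2) carries t**3; integrate it
segment [sqrt(2)/2, 1) carries t**2*log(t**2); integrate it
for t in [1, ∞): the term is ∫ exp(-t**2/2)·t^(s-1)

(-2*2**(s/2)*(s + 3) + 2*2**s*(s + 3)*(s**2/4 + s + 1)*uppergamma(s/2, 1/2) + s*(s + 3)*log(2)/2 + s + (s + 3)*log(2) + sqrt(2)*(s**2/4 + s + 1) + 3)/(4*2**(s/2)*(s + 3)*(s**2/4 + s + 1))
  Re(s) > -3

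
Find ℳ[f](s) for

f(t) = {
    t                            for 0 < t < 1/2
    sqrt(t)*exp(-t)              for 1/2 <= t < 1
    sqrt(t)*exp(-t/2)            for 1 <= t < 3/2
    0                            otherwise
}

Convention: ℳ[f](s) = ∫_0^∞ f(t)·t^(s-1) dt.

peel off the shared t-power: sqrt(t) on [0, 1/2); exp(-t) on [1/2, 1); exp(-t/2) on [1, 3/2)
breakpoints 1/2, 1: one integral from each of the 3 segments
segment 0 to 1/2 holds t; add its integral
[1/2, 1) adds the kernel integral of sqrt(t)*exp(-t)
piece [1, 3/2): integrate sqrt(t)*exp(-t/2) against the kernel

2**(-s - 3/2)*(2**(s + 3/2)*(s + 1)*uppergamma(s + 1/2, 1/2) - 2**(s + 3/2)*(s + 1)*uppergamma(s + 1/2, 1) + 2**(2*s + 2)*(s + 1)*uppergamma(s + 1/2, 1/2) - 2**(2*s + 2)*(s + 1)*uppergamma(s + 1/2, 3/4) + sqrt(2))/(s + 1)
  Re(s) > -1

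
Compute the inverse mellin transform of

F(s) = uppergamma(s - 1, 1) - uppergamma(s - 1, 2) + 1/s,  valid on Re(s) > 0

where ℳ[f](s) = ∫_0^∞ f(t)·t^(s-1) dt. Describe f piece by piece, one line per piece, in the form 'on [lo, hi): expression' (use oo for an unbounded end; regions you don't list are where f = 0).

remove the shared t-power first: t on [0, 1); exp(-t) on [1, 2)
breakpoints 1: one integral from each of the 2 segments
segment 0 to 1 holds 1; add its integral
segment [1, 2) carries exp(-t)/t; integrate it

on [0, 1): 1
on [1, 2): exp(-t)/t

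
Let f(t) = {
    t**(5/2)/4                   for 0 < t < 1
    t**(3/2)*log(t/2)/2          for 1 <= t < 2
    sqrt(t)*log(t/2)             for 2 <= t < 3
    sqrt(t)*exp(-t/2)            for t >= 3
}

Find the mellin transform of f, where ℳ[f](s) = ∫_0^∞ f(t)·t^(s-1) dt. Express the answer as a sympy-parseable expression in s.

(2**(s + 3/2)*(2*s + 1)**2*(2*s + 5)*(8*s + (2*s + 1)**2 + 8)*uppergamma(s + 1/2, 3/2) + 2**(s + 7/2)*(-2*s - 5)*(2*s + 1)**2 + 2**(s + 7/2)*(2*s + 5)*(8*s + (2*s + 1)**2 + 8) + 3**(s + 1/2)*(2*s + 1)*(2*s + 5)*(-4*log(2) + 4*log(3))*(8*s + (2*s + 1)**2 + 8) - 8*3**(s + 1/2)*(2*s + 5)*(8*s + (2*s + 1)**2 + 8) + (2*s + 1)**3*(2*s + 5)*log(4) + 4*(2*s + 1)**2*(2*s + 5)*log(2) + 4*(2*s + 1)**2*(2*s + 5) + (2*s + 1)**2*(8*s + (2*s + 1)**2 + 8))/(2*(2*s + 1)**2*(2*s + 5)*(8*s + (2*s + 1)**2 + 8))
  Re(s) > -5/2

undo the shared t-power: t**2/4 on [0, 1); t*log(t/2)/2 on [1, 2); log(t/2) on [2, 3); …
back out the common scale on t: t**2 on [0, 1/2); t*log(t) on [1/2, 1); log(t) on [1, 3/2); …
summing 4 kernel integrals split by 1, 2, 3 yields ℳ[f](s)
segment 0 to 1 holds t**(5/2)/4; add its integral
segment 1 to 2 holds t**(3/2)*log(t/2)/2; add its integral
on [2, 3) integrate f = sqrt(t)*log(t/2) against the kernel
∫ over [3, ∞) of sqrt(t)*exp(-t/2)·t^(s-1) joins the sum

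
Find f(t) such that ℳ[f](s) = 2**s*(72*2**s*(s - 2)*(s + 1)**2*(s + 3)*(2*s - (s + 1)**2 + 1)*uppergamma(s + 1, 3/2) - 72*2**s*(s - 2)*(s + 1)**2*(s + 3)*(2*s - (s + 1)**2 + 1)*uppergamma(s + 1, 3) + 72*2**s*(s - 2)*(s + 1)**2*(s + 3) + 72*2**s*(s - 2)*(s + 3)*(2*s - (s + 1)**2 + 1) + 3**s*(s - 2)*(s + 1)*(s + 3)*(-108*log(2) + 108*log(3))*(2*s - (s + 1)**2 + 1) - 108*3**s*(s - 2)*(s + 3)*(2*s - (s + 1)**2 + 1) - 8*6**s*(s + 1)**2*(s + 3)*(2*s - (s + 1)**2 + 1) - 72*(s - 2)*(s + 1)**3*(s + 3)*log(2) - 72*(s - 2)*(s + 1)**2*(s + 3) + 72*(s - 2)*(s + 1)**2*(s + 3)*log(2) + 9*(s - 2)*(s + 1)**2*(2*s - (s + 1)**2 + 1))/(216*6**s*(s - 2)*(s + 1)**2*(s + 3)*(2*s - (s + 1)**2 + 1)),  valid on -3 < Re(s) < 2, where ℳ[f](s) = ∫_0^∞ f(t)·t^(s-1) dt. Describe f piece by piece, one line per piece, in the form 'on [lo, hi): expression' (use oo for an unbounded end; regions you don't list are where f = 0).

on [0, 1/3): 9*t**3/8
on [1/3, 2/3): log(3*t/2)/3
on [2/3, 1): t*log(3*t/2)/2
on [1, 2): t*exp(-3*t/2)/2
on [2, oo): 4/(27*t**2)

back out the common scale on t: 9*t**3 on [0, 1/6); log(3*t)/3 on [1/6, 1/3); t*log(3*t) on [1/3, 1/2); …
reversing the shared t-power: 9*t**2 on [0, 1/6); log(3*t)/(3*t) on [1/6, 1/3); log(3*t) on [1/3, 1/2); …
undo the common scale on t: t**2 on [0, 1/2); log(t)/t on [1/2, 1); log(t) on [1, 3/2); …
split f at 1/3, 2/3, 1, 2: ℳ[f](s) collects 5 kernel integrals
over [0, 1/3), the kernel integral of 9*t**3/8 enters the sum
piece [1/3, 2/3): integrate log(3*t/2)/3 against the kernel
the [2/3, 1) slice contributes ∫ t*log(3*t/2)/2·t^(s-1) dt
between 1 and 2 the integrand is t*exp(-3*t/2)/2·t^(s-1)
on [2, ∞): add ∫ 4/(27*t**2)·t^(s-1) dt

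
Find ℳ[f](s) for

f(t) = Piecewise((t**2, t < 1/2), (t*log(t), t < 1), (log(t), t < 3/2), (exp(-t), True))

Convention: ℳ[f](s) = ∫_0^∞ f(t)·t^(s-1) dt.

decompose at 1/2, 1, 3/2; ℳ[f](s) sums the 4 pieces' integrals
segment [0, 1/2) carries t**2; integrate it
segment [1/2, 1) carries t*log(t); integrate it
segment 1 to 3/2 holds log(t); add its integral
for t in [3/2, ∞): the term is ∫ exp(-t)·t^(s-1)

(4*2**s*s**2*(s + 2)*(s**2 + 2*s + 1)*uppergamma(s, 3/2) - 4*2**s*s**2*(s + 2) + 4*2**s*(s + 2)*(s**2 + 2*s + 1) + 3**s*s*(s + 2)*(-4*log(2) + 4*log(3))*(s**2 + 2*s + 1) - 4*3**s*(s + 2)*(s**2 + 2*s + 1) + s**3*(s + 2)*log(4) + s**2*(s + 2)*log(4) + 2*s**2*(s + 2) + s**2*(s**2 + 2*s + 1))/(4*2**s*s**2*(s + 2)*(s**2 + 2*s + 1))
  Re(s) > -2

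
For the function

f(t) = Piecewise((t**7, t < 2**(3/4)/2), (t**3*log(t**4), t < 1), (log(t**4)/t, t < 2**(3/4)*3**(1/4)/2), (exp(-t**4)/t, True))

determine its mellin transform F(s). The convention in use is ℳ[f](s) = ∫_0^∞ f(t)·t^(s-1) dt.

the shared t-power comes off first: t**8 on [0, 2**(3/4)/2); t**4*log(t**4) on [2**(3/4)/2, 1); log(t**4) on [1, 2**(3/4)*3**(1/4)/2); …
back out the power substitution: t**4 on [0, sqrt(2)/2); t**2*log(t**2) on [sqrt(2)/2, 1); log(t**2) on [1, sqrt(6)/2); …
remove the power substitution first: t**2 on [0, 1/2); t*log(t) on [1/2, 1); log(t) on [1, 3/2); …
treat the 4 regions marked off by 2**(3/4)/2, 1, 2**(3/4)*3**(1/4)/2 separately and sum
the [0, 2**(3/4)/2) slice contributes ∫ t**7·t^(s-1) dt
segment 2**(3/4)/2 to 1 holds t**3*log(t**4); add its integral
over [1, 2**(3/4)*3**(1/4)/2), the kernel integral of log(t**4)/t enters the sum
∫ over [2**(3/4)*3**(1/4)/2, ∞) of exp(-t**4)/t·t^(s-1) joins the sum

2**(1/4 - s/4)*(3*2**(s/4 + 3/4)*(s - 1)**2*(s + 7)*(8*s + (s - 1)**2 + 8)*uppergamma(s/4 - 1/4, 3/2) - 48*2**(s/4 + 3/4)*(s - 1)**2*(s + 7) + 48*2**(s/4 + 3/4)*(s + 7)*(8*s + (s - 1)**2 + 8) + 3**(s/4 + 3/4)*(s - 1)*(s + 7)*(-8*log(2) + 8*log(3))*(8*s + (s - 1)**2 + 8) - 32*3**(s/4 + 3/4)*(s + 7)*(8*s + (s - 1)**2 + 8) + 12*(s - 1)**3*(s + 7)*log(2) + 48*(s - 1)**2*(s + 7)*log(2) + 48*(s - 1)**2*(s + 7) + 6*(s - 1)**2*(8*s + (s - 1)**2 + 8))/(24*(s - 1)**2*(s + 7)*(8*s + (s - 1)**2 + 8))
  Re(s) > -7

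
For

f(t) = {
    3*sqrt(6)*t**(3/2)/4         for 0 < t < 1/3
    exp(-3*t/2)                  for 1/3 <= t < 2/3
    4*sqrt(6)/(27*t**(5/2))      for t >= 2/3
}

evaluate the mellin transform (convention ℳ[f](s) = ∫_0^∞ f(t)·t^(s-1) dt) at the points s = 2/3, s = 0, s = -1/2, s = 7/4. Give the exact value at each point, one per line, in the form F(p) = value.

F(2/3) = 3**(1/3)*(-286*2**(2/3)*uppergamma(2/3, 1) + 33*sqrt(2) + 156*2**(2/3) + 286*2**(2/3)*uppergamma(2/3, 1/2))/858
F(0) = Ei(-1) + sqrt(2)/6 + 2/5 - Ei(-1/2)
F(-1/2) = -sqrt(6)*sqrt(pi)*erfc(sqrt(2)/2) - sqrt(6)*exp(-1) + sqrt(6)*sqrt(pi)*erfc(1) + 5*sqrt(6)/12 + 2*sqrt(3)*exp(-1/2)
F(7/4) = 3**(1/4)*(-78*2**(3/4)*uppergamma(7/4, 1) + 3*sqrt(2) + 78*2**(3/4)*uppergamma(7/4, 1/2) + 104*2**(3/4))/351

peel off the common scale on t: t**(3/2) on [0, 1/2); exp(-t) on [1/2, 1); t**(-5/2) on [1, ∞)
slice at 1/3, 2/3, transform all 3 pieces, and sum them
on [0, 1/3) integrate f = 3*sqrt(6)*t**(3/2)/4 against the kernel
piece [1/3, 2/3): integrate exp(-3*t/2) against the kernel
on [2/3, ∞) integrate f = 4*sqrt(6)/(27*t**(5/2)) against the kernel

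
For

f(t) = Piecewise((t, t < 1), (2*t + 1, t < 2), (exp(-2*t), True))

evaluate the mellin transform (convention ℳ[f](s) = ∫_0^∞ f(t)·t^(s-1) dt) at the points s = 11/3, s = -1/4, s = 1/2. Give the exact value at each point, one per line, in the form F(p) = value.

along the cuts 1, 2, ℳ[f](s) splits into 3 integrals
[0, 1) adds the kernel integral of t
∫ (2*t + 1)·t^(s-1) over [1, 2)
on [2, ∞): add ∫ exp(-2*t)·t^(s-1) dt

F(11/3) = -75/154 + 2**(1/3)*uppergamma(11/3, 4)/16 + 696*2**(2/3)/77
F(-1/4) = 2**(1/4)*uppergamma(-1/4, 4) + 2*2**(3/4)/3 + 8/3
F(1/2) = -8/3 + sqrt(2)*sqrt(pi)*erfc(2)/2 + 14*sqrt(2)/3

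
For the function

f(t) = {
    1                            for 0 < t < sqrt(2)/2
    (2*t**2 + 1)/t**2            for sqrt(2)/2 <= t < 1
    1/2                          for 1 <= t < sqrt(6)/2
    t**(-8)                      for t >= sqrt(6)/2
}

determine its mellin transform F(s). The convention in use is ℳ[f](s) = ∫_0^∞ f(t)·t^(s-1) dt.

undo the power substitution: 1 on [0, 1/2); (2*t + 1)/t on [1/2, 1); 1/2 on [1, 3/2); …
the shared t-power comes off first: t on [0, 1/2); 2*t + 1 on [1/2, 1); t/2 on [1, 3/2); …
cuts at sqrt(2)/2, 1, sqrt(6)/2: linearity sums the 4 kernel integrals
the [0, sqrt(2)/2) slice contributes ∫ 1·t^(s-1) dt
segment [sqrt(2)/2, 1) carries (2*t**2 + 1)/t**2; integrate it
the [1, sqrt(6)/2) slice contributes ∫ 1/2·t^(s-1) dt
∫ t**(-8)·t^(s-1) over [sqrt(6)/2, ∞)

(405*2**(s/2)*(s - 8)*(s - 2) + 324*2**(s/2)*(s - 8) - 32*3**(s/2)*s*(s - 2) + 81*3**(s/2)*(s - 8)*(s - 2) - 648*s - 486*(s - 8)*(s - 2) + 5184)/(162*2**(s/2)*s*(s - 8)*(s - 2))
  0 < Re(s) < 8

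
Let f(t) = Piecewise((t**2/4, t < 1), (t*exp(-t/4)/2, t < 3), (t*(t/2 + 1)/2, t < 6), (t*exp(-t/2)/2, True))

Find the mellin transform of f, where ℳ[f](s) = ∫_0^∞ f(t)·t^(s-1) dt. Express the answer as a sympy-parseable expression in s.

the common scale on t comes off first: t**2 on [0, 1/2); t*exp(-t/2) on [1/2, 3/2); t*(t + 1) on [3/2, 3); …
the shared t-power comes off first: t on [0, 1/2); exp(-t/2) on [1/2, 3/2); t + 1 on [3/2, 3); …
the 4 pieces separated at 1, 3, 6 each add one integral
over [0, 1), the kernel integral of t**2/4 enters the sum
∫ t*exp(-t/4)/2·t^(s-1) over [1, 3)
over [3, 6), the kernel integral of t*(t/2 + 1)/2 enters the sum
between 6 and ∞ the integrand is t*exp(-t/2)/2·t^(s-1)

(8*2**(2*s)*(s + 1)*(s + 2)*uppergamma(s + 1, 1/4) - 8*2**(2*s)*(s + 1)*(s + 2)*uppergamma(s + 1, 3/4) + 4*2**s*(s + 1)*(s + 2)*uppergamma(s + 1, 3) - 15*3**s*(s + 1) - 6*3**s + 48*6**s*(s + 1) + 12*6**s + s + 1)/(4*(s + 1)*(s + 2))
  Re(s) > -2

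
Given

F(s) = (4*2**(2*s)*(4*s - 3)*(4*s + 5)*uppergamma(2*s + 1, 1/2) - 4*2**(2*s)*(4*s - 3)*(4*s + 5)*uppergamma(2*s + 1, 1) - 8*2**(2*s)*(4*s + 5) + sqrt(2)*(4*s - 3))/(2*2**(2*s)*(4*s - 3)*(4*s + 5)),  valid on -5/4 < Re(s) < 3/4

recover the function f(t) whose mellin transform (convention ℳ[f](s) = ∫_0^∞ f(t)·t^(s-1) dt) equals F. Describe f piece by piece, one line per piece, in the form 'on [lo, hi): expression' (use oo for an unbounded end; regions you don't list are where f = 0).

on [0, 1/4): t**(5/4)
on [1/4, 1): sqrt(t)*exp(-sqrt(t))
on [1, oo): t**(-3/4)

back out the shared t-power: t**(3/4) on [0, 1/4); exp(-sqrt(t)) on [1/4, 1); t**(-5/4) on [1, ∞)
back out the power substitution: t**(3/2) on [0, 1/2); exp(-t) on [1/2, 1); t**(-5/2) on [1, ∞)
decompose at 1/4, 1; ℳ[f](s) sums the 3 pieces' integrals
between 0 and 1/4 the integrand is t**(5/4)·t^(s-1)
piece [1/4, 1): integrate sqrt(t)*exp(-sqrt(t)) against the kernel
between 1 and ∞ the integrand is t**(-3/4)·t^(s-1)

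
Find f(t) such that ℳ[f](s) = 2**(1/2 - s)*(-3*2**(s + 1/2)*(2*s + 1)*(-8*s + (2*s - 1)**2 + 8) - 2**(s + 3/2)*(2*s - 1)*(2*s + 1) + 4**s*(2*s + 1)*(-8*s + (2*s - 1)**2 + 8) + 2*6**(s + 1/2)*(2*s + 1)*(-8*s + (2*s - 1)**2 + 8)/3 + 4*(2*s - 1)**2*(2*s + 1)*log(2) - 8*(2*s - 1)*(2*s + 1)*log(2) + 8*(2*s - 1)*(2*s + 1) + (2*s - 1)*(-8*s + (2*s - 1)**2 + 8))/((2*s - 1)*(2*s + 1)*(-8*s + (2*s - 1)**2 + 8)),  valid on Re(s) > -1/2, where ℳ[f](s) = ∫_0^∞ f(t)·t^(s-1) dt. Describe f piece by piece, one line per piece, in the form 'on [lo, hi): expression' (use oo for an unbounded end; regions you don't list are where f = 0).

remove the shared t-power first: 1 on [0, 1/2); log(t)/t**2 on [1/2, 1); 3/t on [1, 2); …
undo the shared t-power: t on [0, 1/2); log(t)/t on [1/2, 1); 3 on [1, 2); …
breakpoints 1/2, 1, 2: one integral from each of the 4 segments
segment [0, 1/2) carries sqrt(t); integrate it
over [1/2, 1), the kernel integral of log(t)/t**(3/2) enters the sum
between 1 and 2 the integrand is 3/sqrt(t)·t^(s-1)
piece [2, 3): integrate 2/sqrt(t) against the kernel

on [0, 1/2): sqrt(t)
on [1/2, 1): log(t)/t**(3/2)
on [1, 2): 3/sqrt(t)
on [2, 3): 2/sqrt(t)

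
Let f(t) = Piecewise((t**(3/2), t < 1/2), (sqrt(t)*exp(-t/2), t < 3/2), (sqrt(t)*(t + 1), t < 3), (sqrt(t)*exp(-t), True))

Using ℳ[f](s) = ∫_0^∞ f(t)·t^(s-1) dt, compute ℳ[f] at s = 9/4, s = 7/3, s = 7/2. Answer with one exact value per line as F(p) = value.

remove the shared t-power first: t on [0, 1/2); exp(-t/2) on [1/2, 3/2); t + 1 on [3/2, 3); …
breakpoints 1/2, 3/2, 3: one integral from each of the 4 segments
the [0, 1/2) slice contributes ∫ t**(3/2)·t^(s-1) dt
over [1/2, 3/2), the kernel integral of sqrt(t)*exp(-t/2) enters the sum
[3/2, 3) adds the kernel integral of sqrt(t)*(t + 1)
the [3, ∞) slice contributes ∫ sqrt(t)*exp(-t)·t^(s-1) dt

F(9/4) = 2**(1/4)*(-2640*sqrt(2)*uppergamma(11/4, 3/4) - 567*3**(3/4) + 11 + 330*2**(3/4)*uppergamma(11/4, 3) + 2640*sqrt(2)*uppergamma(11/4, 1/4) + 3456*6**(3/4))/660
F(7/3) = 2**(1/6)*(-12512*2**(2/3)*uppergamma(17/6, 3/4) - 2619*3**(5/6) + 51 + 1564*2**(5/6)*uppergamma(17/6, 3) + 12512*2**(2/3)*uppergamma(17/6, 1/4) + 15984*6**(5/6))/3128
F(7/2) = -807*exp(-3/4)/4 + 78*exp(-3) + 21143/320 + 493*exp(-1/4)/4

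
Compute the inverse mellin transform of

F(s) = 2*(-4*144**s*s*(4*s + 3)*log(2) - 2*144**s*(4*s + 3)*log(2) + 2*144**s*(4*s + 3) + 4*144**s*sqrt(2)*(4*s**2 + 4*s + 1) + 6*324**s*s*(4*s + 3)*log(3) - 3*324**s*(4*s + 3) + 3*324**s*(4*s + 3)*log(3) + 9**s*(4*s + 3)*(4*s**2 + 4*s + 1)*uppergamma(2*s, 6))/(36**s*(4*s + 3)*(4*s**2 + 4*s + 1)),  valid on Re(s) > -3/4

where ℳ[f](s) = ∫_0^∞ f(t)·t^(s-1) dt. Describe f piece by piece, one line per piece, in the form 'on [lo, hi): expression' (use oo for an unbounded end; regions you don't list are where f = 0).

on [0, 4): t**(3/4)
on [4, 9): sqrt(t)*log(sqrt(t))
on [9, oo): exp(-2*sqrt(t))

the power substitution comes off first: t**(3/2) on [0, 2); t*log(t) on [2, 3); exp(-2*t) on [3, ∞)
integrate the 3 segments split at 4, 9, then add the results
piece [0, 4): integrate t**(3/4) against the kernel
segment [4, 9) carries sqrt(t)*log(sqrt(t)); integrate it
over [9, ∞), the kernel integral of exp(-2*sqrt(t)) enters the sum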